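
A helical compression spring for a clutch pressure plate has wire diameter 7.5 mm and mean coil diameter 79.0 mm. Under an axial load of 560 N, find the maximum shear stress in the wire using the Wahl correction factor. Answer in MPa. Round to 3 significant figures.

304 MPa

Spring index C = D/d = 79.0/7.5 = 10.5333
K_W = (4C−1)/(4C−4) + 0.615/C = 41.133/38.133 + 0.0584 = 1.1371
τ₀ = 8FD/(πd³) = 8·560·79.0/(π·7.5³) = 353920/1325.4 = 267.04 MPa
τ_max = K·τ₀ = 1.1371 × 267.04 = 303.64 MPa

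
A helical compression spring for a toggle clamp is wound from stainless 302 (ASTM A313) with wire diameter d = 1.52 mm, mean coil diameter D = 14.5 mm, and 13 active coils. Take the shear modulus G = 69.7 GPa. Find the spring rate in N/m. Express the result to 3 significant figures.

1170 N/m

k = Gd⁴/(8D³N_a) = (69.7×10³ × 1.52⁴) / (8 × 14.5³ × 13)
  = 372055 / 317057 = 1.1735 N/mm = 1173.5 N/m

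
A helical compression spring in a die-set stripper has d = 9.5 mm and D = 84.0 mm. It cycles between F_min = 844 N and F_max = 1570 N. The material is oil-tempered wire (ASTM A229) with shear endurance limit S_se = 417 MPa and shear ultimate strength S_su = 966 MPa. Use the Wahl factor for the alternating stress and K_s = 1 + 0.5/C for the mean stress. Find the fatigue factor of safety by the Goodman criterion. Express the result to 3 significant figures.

1.72

C = D/d = 84.0/9.5 = 8.8421; K_W = (4C−1)/(4C−4)+0.615/C = 1.1652; K_s = 1+0.5/C = 1.0565
F_a = (F_max−F_min)/2 = 363 N; F_m = (F_max+F_min)/2 = 1207 N
τ_a = K_W·8F_aD/(πd³) = 1.1652 × 90.564 = 105.52 MPa
τ_m = K_s·8F_mD/(πd³) = 1.0565 × 301.13 = 318.16 MPa
Goodman: 1/n_f = τ_a/S_se + τ_m/S_su = 105.52/417 + 318.16/966 = 0.25306 + 0.32936 = 0.58241
n_f = 1/0.58241 = 1.717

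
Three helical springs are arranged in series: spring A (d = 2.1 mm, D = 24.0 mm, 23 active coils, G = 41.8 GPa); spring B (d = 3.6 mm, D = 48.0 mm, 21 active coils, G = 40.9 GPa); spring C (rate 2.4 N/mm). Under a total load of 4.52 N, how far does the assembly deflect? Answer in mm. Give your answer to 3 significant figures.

28.3 mm

k_A = Gd⁴/(8D³N_a) = (41.8×10³)(2.1⁴)/(8·24.0³·23) = 0.3196 N/mm
k_B = Gd⁴/(8D³N_a) = (40.9×10³)(3.6⁴)/(8·48.0³·21) = 0.36974 N/mm
Series: 1/k_eq = 1/0.3196 + 1/0.36974 + 1/2.4 = 6.2502; k_eq = 0.16 N/mm
δ = F/k_eq = 4.52/0.16 = 28.251 mm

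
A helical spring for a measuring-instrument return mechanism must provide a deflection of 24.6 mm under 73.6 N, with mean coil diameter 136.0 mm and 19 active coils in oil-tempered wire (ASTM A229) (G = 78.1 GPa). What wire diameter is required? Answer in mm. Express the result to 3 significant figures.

Required rate k = F/δ = 73.6/24.6 = 2.9919 N/mm
d = (8D³N_a·k / G)^(1/4) = (8·136.0³·19·2.9919 / (78.1×10³))^0.25
  = (14647)^0.25 = 11.0011 mm

11.0 mm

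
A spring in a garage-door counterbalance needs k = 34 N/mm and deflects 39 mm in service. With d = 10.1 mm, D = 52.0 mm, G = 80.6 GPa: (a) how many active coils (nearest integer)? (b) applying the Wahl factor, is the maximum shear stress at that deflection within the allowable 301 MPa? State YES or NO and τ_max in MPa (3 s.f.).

(a) 22 coils; (b) YES, τ_max = 221 MPa

N_a = Gd⁴/(8D³k) = (80.6×10³)(10.1⁴)/(8·52.0³·34) = 21.93 → N_a = 22
Actual rate k = Gd⁴/(8D³·22) = 33.892 N/mm
Working load F = kδ = 33.892·39 = 1321.8 N
C = 52.0/10.1 = 5.1485; K_W = (4C−1)/(4C−4)+0.615/C = 1.3002
τ_max = K_W·8FD/(πd³) = 1.3002·169.88 = 220.88 MPa
τ_max ≤ 301 MPa → acceptable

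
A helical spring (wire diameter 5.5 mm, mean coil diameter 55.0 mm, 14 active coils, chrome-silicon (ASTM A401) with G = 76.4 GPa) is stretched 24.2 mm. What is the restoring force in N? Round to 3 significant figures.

90.8 N

k = Gd⁴/(8D³N_a) = (76.4×10³)(5.5⁴)/(8·55.0³·14) = 3.7518 N/mm
F = k·δ = 3.7518 × 24.2 = 90.793 N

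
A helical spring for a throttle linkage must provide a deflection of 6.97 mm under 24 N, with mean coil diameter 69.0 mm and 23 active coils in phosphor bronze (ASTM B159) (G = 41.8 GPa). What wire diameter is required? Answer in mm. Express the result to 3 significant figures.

8.40 mm

Required rate k = F/δ = 24/6.97 = 3.4433 N/mm
d = (8D³N_a·k / G)^(1/4) = (8·69.0³·23·3.4433 / (41.8×10³))^0.25
  = (4979.3)^0.25 = 8.4002 mm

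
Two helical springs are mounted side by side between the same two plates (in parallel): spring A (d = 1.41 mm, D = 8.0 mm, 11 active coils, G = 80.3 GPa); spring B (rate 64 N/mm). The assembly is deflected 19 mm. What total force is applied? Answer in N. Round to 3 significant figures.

1350 N

k_A = Gd⁴/(8D³N_a) = (80.3×10³)(1.41⁴)/(8·8.0³·11) = 7.0443 N/mm
Parallel: k_eq = 7.0443 + 64 = 71.044 N/mm
F = k_eq·δ = 71.044·19 = 1349.8 N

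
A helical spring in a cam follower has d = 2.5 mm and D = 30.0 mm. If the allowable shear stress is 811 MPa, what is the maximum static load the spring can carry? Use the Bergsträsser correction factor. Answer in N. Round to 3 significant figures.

C = D/d = 30.0/2.5 = 12.0000
K_B = (4C+2)/(4C−3) = 50.000/45.000 = 1.1111
τ_max = K·8FD/(πd³) → F_max = τ_allow·πd³/(8DK)
F_max = 811·π·2.5³/(8·30.0·1.1111) = 39810/266.67 = 149.29 N

149 N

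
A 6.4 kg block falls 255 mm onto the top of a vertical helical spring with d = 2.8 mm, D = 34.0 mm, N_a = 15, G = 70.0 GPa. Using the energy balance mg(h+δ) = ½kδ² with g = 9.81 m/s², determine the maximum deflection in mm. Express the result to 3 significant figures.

268 mm

k = Gd⁴/(8D³N_a) = (70.0×10³)(2.8⁴)/(8·34.0³·15) = 0.91225 N/mm
W = mg = 6.4 × 9.81 = 62.784 N
½kδ² − Wδ − Wh = 0 → δ = (W + √(W² + 2kWh))/k
δ = (62.784 + √(3941.8 + 29210))/0.91225 = (62.784 + 182.08)/0.91225 = 268.41 mm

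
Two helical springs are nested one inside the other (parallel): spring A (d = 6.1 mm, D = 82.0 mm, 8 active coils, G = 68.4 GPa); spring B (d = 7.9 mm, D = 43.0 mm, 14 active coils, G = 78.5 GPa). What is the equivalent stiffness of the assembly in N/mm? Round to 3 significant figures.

37.0 N/mm

k_A = Gd⁴/(8D³N_a) = (68.4×10³)(6.1⁴)/(8·82.0³·8) = 2.6838 N/mm
k_B = Gd⁴/(8D³N_a) = (78.5×10³)(7.9⁴)/(8·43.0³·14) = 34.336 N/mm
Parallel: k_eq = 2.6838 + 34.336 = 37.02 N/mm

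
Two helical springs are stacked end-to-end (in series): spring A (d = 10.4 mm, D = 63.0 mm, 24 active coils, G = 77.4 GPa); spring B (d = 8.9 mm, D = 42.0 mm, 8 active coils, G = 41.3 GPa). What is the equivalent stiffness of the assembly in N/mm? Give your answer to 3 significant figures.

k_A = Gd⁴/(8D³N_a) = (77.4×10³)(10.4⁴)/(8·63.0³·24) = 18.86 N/mm
k_B = Gd⁴/(8D³N_a) = (41.3×10³)(8.9⁴)/(8·42.0³·8) = 54.649 N/mm
Series: 1/k_eq = 1/18.86 + 1/54.649 = 0.07132; k_eq = 14.021 N/mm

14.0 N/mm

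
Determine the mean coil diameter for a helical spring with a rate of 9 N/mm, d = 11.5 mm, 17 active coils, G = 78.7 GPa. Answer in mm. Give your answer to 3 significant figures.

D = (Gd⁴/(8N_a·k))^(1/3) = (78.7×10³·11.5⁴/(8·17·9))^(1/3)
  = (1.12457e+06)^(1/3) = 103.9908 mm

104 mm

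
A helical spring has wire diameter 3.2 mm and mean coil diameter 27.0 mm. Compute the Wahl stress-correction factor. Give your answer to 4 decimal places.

1.1737

C = D/d = 27.0/3.2 = 8.4375
K_W = (4C−1)/(4C−4) + 0.615/C = 32.750/29.750 + 0.0729 = 1.1737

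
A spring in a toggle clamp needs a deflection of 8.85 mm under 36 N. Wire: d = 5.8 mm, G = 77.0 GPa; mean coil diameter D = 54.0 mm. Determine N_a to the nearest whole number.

17

Required rate k = F/δ = 36/8.85 = 4.0678 N/mm
N_a = Gd⁴/(8D³k) = (77.0×10³ × 5.8⁴)/(8 × 54.0³ × 4.0678)
    = 8.7137e+07 / 5.12425e+06 = 17 → 17 coils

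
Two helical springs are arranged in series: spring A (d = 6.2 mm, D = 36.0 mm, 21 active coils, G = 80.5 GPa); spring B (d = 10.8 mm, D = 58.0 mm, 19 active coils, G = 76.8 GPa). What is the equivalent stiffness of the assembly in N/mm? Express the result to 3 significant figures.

10.6 N/mm

k_A = Gd⁴/(8D³N_a) = (80.5×10³)(6.2⁴)/(8·36.0³·21) = 15.176 N/mm
k_B = Gd⁴/(8D³N_a) = (76.8×10³)(10.8⁴)/(8·58.0³·19) = 35.231 N/mm
Series: 1/k_eq = 1/15.176 + 1/35.231 = 0.094279; k_eq = 10.607 N/mm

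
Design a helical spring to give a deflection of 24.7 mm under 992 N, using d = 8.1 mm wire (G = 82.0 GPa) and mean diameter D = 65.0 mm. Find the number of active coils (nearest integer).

4

Required rate k = F/δ = 992/24.7 = 40.162 N/mm
N_a = Gd⁴/(8D³k) = (82.0×10³ × 8.1⁴)/(8 × 65.0³ × 40.162)
    = 3.52983e+08 / 8.82358e+07 = 4 → 4 coils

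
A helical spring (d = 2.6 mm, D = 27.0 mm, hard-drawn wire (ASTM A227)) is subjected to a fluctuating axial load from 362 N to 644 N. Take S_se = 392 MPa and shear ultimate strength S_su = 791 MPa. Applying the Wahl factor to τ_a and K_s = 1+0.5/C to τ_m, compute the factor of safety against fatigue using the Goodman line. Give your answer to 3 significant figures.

C = D/d = 27.0/2.6 = 10.3846; K_W = (4C−1)/(4C−4)+0.615/C = 1.1391; K_s = 1+0.5/C = 1.0481
F_a = (F_max−F_min)/2 = 141 N; F_m = (F_max+F_min)/2 = 503 N
τ_a = K_W·8F_aD/(πd³) = 1.1391 × 551.57 = 628.32 MPa
τ_m = K_s·8F_mD/(πd³) = 1.0481 × 1967.7 = 2062.4 MPa
Goodman: 1/n_f = τ_a/S_se + τ_m/S_su = 628.32/392 + 2062.4/791 = 1.60285 + 2.60734 = 4.2102
n_f = 1/4.2102 = 0.2375

0.238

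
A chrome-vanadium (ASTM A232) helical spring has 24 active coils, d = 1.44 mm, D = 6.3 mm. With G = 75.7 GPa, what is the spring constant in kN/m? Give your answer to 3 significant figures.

6.78 kN/m

k = Gd⁴/(8D³N_a) = (75.7×10³ × 1.44⁴) / (8 × 6.3³ × 24)
  = 325496 / 48009 = 6.7799 N/mm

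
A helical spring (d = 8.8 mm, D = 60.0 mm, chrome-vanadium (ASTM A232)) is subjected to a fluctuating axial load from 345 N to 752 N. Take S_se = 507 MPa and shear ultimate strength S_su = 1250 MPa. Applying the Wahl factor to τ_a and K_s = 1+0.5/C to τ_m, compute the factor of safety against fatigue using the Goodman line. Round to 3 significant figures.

4.64

C = D/d = 60.0/8.8 = 6.8182; K_W = (4C−1)/(4C−4)+0.615/C = 1.2191; K_s = 1+0.5/C = 1.0733
F_a = (F_max−F_min)/2 = 203.5 N; F_m = (F_max+F_min)/2 = 548.5 N
τ_a = K_W·8F_aD/(πd³) = 1.2191 × 45.626 = 55.622 MPa
τ_m = K_s·8F_mD/(πd³) = 1.0733 × 122.98 = 131.99 MPa
Goodman: 1/n_f = τ_a/S_se + τ_m/S_su = 55.622/507 + 131.99/1250 = 0.10971 + 0.10560 = 0.2153
n_f = 1/0.2153 = 4.645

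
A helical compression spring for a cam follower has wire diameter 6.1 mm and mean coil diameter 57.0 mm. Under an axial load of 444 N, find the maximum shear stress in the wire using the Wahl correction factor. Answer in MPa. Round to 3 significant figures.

328 MPa

Spring index C = D/d = 57.0/6.1 = 9.3443
K_W = (4C−1)/(4C−4) + 0.615/C = 36.377/33.377 + 0.0658 = 1.1557
τ₀ = 8FD/(πd³) = 8·444·57.0/(π·6.1³) = 202464/713.08 = 283.93 MPa
τ_max = K·τ₀ = 1.1557 × 283.93 = 328.14 MPa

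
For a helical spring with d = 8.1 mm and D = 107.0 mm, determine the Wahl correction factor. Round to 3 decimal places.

1.108

C = D/d = 107.0/8.1 = 13.2099
K_W = (4C−1)/(4C−4) + 0.615/C = 51.840/48.840 + 0.0466 = 1.1080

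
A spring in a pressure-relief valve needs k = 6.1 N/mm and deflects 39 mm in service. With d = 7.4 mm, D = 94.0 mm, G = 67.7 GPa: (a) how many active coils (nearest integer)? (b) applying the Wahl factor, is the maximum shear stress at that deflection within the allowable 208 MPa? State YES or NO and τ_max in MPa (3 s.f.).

(a) 5 coils; (b) YES, τ_max = 157 MPa

N_a = Gd⁴/(8D³k) = (67.7×10³)(7.4⁴)/(8·94.0³·6.1) = 5.009 → N_a = 5
Actual rate k = Gd⁴/(8D³·5) = 6.1104 N/mm
Working load F = kδ = 6.1104·39 = 238.31 N
C = 94.0/7.4 = 12.7027; K_W = (4C−1)/(4C−4)+0.615/C = 1.1125
τ_max = K_W·8FD/(πd³) = 1.1125·140.77 = 156.61 MPa
τ_max ≤ 208 MPa → acceptable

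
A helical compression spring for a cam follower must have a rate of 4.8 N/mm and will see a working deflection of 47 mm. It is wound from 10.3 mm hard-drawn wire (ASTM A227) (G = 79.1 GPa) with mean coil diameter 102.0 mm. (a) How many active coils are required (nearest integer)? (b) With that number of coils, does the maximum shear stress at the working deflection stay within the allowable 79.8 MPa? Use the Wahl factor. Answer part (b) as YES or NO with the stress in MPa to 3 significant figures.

N_a = Gd⁴/(8D³k) = (79.1×10³)(10.3⁴)/(8·102.0³·4.8) = 21.85 → N_a = 22
Actual rate k = Gd⁴/(8D³·22) = 4.7666 N/mm
Working load F = kδ = 4.7666·47 = 224.03 N
C = 102.0/10.3 = 9.9029; K_W = (4C−1)/(4C−4)+0.615/C = 1.1463
τ_max = K_W·8FD/(πd³) = 1.1463·53.252 = 61.046 MPa
τ_max ≤ 79.8 MPa → acceptable

(a) 22 coils; (b) YES, τ_max = 61.0 MPa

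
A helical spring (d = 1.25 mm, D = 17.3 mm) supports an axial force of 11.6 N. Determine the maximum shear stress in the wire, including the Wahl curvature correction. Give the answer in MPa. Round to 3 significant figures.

289 MPa

Spring index C = D/d = 17.3/1.25 = 13.8400
K_W = (4C−1)/(4C−4) + 0.615/C = 54.360/51.360 + 0.0444 = 1.1028
τ₀ = 8FD/(πd³) = 8·11.6·17.3/(π·1.25³) = 1605.44/6.1359 = 261.65 MPa
τ_max = K·τ₀ = 1.1028 × 261.65 = 288.56 MPa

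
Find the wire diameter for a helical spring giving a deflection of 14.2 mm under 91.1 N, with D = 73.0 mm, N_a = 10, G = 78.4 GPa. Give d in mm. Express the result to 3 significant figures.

Required rate k = F/δ = 91.1/14.2 = 6.4155 N/mm
d = (8D³N_a·k / G)^(1/4) = (8·73.0³·10·6.4155 / (78.4×10³))^0.25
  = (2546.7)^0.25 = 7.1038 mm

7.10 mm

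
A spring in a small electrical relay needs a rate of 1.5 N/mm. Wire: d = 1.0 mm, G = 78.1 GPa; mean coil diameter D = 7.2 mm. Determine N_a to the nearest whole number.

17

N_a = Gd⁴/(8D³k) = (78.1×10³ × 1.0⁴)/(8 × 7.2³ × 1.5)
    = 78100 / 4478.98 = 17.44 → 17 coils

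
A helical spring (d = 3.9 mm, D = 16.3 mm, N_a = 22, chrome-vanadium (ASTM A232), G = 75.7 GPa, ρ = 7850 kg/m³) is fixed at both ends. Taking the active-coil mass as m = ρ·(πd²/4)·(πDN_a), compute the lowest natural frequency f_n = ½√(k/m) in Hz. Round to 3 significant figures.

233 Hz

k = Gd⁴/(8D³N_a) = (75.7×10³)(3.9⁴)/(8·16.3³·22) = 22.976 N/mm = 22976 N/m
Wire length L = πDN_a = π·16.3·22 = 1126.6 mm
m = ρ·(πd²/4)·L = 7850 × 11.946×10⁻⁶ m² × 1.1266 m = 0.10564 kg
f_n = ½√(k/m) = 0.5·√(22976/0.10564) = 0.5·√(2.1749e+05) = 233.18 Hz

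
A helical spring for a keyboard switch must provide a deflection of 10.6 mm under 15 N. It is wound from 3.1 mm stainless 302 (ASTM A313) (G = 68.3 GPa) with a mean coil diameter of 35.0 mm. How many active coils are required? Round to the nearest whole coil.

Required rate k = F/δ = 15/10.6 = 1.4151 N/mm
N_a = Gd⁴/(8D³k) = (68.3×10³ × 3.1⁴)/(8 × 35.0³ × 1.4151)
    = 6.30765e+06 / 485377 = 13 → 13 coils

13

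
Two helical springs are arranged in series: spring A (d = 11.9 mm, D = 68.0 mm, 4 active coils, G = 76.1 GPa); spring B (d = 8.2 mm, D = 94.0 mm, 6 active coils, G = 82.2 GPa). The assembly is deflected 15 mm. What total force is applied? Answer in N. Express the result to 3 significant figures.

k_A = Gd⁴/(8D³N_a) = (76.1×10³)(11.9⁴)/(8·68.0³·4) = 151.67 N/mm
k_B = Gd⁴/(8D³N_a) = (82.2×10³)(8.2⁴)/(8·94.0³·6) = 9.3219 N/mm
Series: 1/k_eq = 1/151.67 + 1/9.3219 = 0.11387; k_eq = 8.7821 N/mm
F = k_eq·δ = 8.7821·15 = 131.73 N

132 N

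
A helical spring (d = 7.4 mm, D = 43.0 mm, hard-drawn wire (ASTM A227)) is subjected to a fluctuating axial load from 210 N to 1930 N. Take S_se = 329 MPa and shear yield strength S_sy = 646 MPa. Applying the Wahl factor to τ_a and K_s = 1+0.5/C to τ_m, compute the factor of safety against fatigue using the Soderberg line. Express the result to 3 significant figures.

0.726

C = D/d = 43.0/7.4 = 5.8108; K_W = (4C−1)/(4C−4)+0.615/C = 1.2617; K_s = 1+0.5/C = 1.0860
F_a = (F_max−F_min)/2 = 860 N; F_m = (F_max+F_min)/2 = 1070 N
τ_a = K_W·8F_aD/(πd³) = 1.2617 × 232.39 = 293.21 MPa
τ_m = K_s·8F_mD/(πd³) = 1.0860 × 289.13 = 314.01 MPa
Soderberg: 1/n_f = τ_a/S_se + τ_m/S_sy = 293.21/329 + 314.01/646 = 0.89122 + 0.48609 = 1.3773
n_f = 1/1.3773 = 0.7261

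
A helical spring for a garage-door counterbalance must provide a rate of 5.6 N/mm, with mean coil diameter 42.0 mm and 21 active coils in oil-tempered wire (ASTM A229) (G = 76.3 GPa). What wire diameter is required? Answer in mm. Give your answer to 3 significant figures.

5.50 mm

d = (8D³N_a·k / G)^(1/4) = (8·42.0³·21·5.6 / (76.3×10³))^0.25
  = (913.53)^0.25 = 5.4977 mm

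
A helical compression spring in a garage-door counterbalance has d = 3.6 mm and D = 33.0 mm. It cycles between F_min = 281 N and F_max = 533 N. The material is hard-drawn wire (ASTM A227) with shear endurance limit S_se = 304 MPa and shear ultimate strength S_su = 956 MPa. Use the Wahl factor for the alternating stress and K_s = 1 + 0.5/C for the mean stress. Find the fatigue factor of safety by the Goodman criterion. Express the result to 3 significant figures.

0.597

C = D/d = 33.0/3.6 = 9.1667; K_W = (4C−1)/(4C−4)+0.615/C = 1.1589; K_s = 1+0.5/C = 1.0545
F_a = (F_max−F_min)/2 = 126 N; F_m = (F_max+F_min)/2 = 407 N
τ_a = K_W·8F_aD/(πd³) = 1.1589 × 226.94 = 263.01 MPa
τ_m = K_s·8F_mD/(πd³) = 1.0545 × 733.06 = 773.05 MPa
Goodman: 1/n_f = τ_a/S_se + τ_m/S_su = 263.01/304 + 773.05/956 = 0.86517 + 0.80863 = 1.6738
n_f = 1/1.6738 = 0.5974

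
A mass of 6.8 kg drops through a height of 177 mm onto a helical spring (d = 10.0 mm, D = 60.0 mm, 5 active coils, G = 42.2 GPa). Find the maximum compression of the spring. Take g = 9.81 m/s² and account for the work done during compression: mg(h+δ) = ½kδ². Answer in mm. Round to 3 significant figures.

k = Gd⁴/(8D³N_a) = (42.2×10³)(10.0⁴)/(8·60.0³·5) = 48.843 N/mm
W = mg = 6.8 × 9.81 = 66.708 N
½kδ² − Wδ − Wh = 0 → δ = (W + √(W² + 2kWh))/k
δ = (66.708 + √(4450 + 1.1534e+06))/48.843 = (66.708 + 1076)/48.843 = 23.396 mm

23.4 mm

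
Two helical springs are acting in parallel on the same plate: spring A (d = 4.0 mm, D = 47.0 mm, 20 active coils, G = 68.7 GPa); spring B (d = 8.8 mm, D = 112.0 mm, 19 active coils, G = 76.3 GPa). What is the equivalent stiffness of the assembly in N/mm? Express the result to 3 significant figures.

3.20 N/mm

k_A = Gd⁴/(8D³N_a) = (68.7×10³)(4.0⁴)/(8·47.0³·20) = 1.0587 N/mm
k_B = Gd⁴/(8D³N_a) = (76.3×10³)(8.8⁴)/(8·112.0³·19) = 2.1427 N/mm
Parallel: k_eq = 1.0587 + 2.1427 = 3.2014 N/mm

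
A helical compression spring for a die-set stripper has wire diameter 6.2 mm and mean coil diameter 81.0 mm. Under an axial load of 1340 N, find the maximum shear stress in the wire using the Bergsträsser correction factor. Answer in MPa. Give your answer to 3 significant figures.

Spring index C = D/d = 81.0/6.2 = 13.0645
K_B = (4C+2)/(4C−3) = 54.258/49.258 = 1.1015
τ₀ = 8FD/(πd³) = 8·1340·81.0/(π·6.2³) = 868320/748.73 = 1159.7 MPa
τ_max = K·τ₀ = 1.1015 × 1159.7 = 1277.4 MPa

1280 MPa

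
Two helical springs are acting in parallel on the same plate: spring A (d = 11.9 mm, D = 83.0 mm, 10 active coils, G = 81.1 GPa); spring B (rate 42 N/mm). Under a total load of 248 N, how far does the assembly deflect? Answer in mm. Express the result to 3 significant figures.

3.20 mm

k_A = Gd⁴/(8D³N_a) = (81.1×10³)(11.9⁴)/(8·83.0³·10) = 35.554 N/mm
Parallel: k_eq = 35.554 + 42 = 77.554 N/mm
δ = F/k_eq = 248/77.554 = 3.1978 mm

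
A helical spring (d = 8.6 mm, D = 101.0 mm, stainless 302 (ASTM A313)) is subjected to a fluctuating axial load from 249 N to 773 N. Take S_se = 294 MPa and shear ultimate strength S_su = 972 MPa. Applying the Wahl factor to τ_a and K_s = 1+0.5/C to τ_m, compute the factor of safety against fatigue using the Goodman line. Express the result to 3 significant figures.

1.60

C = D/d = 101.0/8.6 = 11.7442; K_W = (4C−1)/(4C−4)+0.615/C = 1.1222; K_s = 1+0.5/C = 1.0426
F_a = (F_max−F_min)/2 = 262 N; F_m = (F_max+F_min)/2 = 511 N
τ_a = K_W·8F_aD/(πd³) = 1.1222 × 105.94 = 118.88 MPa
τ_m = K_s·8F_mD/(πd³) = 1.0426 × 206.63 = 215.42 MPa
Goodman: 1/n_f = τ_a/S_se + τ_m/S_su = 118.88/294 + 215.42/972 = 0.40437 + 0.22163 = 0.626
n_f = 1/0.626 = 1.597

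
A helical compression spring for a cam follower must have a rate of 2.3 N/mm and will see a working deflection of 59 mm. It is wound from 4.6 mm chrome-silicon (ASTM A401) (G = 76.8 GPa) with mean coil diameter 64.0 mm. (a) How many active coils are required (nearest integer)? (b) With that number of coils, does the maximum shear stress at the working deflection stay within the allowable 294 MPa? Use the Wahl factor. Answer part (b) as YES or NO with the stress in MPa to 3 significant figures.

(a) 7 coils; (b) YES, τ_max = 255 MPa

N_a = Gd⁴/(8D³k) = (76.8×10³)(4.6⁴)/(8·64.0³·2.3) = 7.129 → N_a = 7
Actual rate k = Gd⁴/(8D³·7) = 2.3424 N/mm
Working load F = kδ = 2.3424·59 = 138.2 N
C = 64.0/4.6 = 13.9130; K_W = (4C−1)/(4C−4)+0.615/C = 1.1023
τ_max = K_W·8FD/(πd³) = 1.1023·231.4 = 255.07 MPa
τ_max ≤ 294 MPa → acceptable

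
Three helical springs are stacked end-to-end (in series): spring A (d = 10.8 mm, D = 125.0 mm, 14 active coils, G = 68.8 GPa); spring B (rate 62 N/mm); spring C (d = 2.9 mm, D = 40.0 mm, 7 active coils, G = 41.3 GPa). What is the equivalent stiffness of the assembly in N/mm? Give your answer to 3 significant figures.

k_A = Gd⁴/(8D³N_a) = (68.8×10³)(10.8⁴)/(8·125.0³·14) = 4.2789 N/mm
k_C = Gd⁴/(8D³N_a) = (41.3×10³)(2.9⁴)/(8·40.0³·7) = 0.81503 N/mm
Series: 1/k_eq = 1/4.2789 + 1/62 + 1/0.81503 = 1.4768; k_eq = 0.67715 N/mm

0.677 N/mm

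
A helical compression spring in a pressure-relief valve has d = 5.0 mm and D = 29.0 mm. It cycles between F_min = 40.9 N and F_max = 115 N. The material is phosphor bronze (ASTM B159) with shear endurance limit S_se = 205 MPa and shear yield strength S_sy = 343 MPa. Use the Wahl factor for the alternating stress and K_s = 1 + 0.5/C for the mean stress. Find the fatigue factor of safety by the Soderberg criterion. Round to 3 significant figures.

3.56

C = D/d = 29.0/5.0 = 5.8000; K_W = (4C−1)/(4C−4)+0.615/C = 1.2623; K_s = 1+0.5/C = 1.0862
F_a = (F_max−F_min)/2 = 37.05 N; F_m = (F_max+F_min)/2 = 77.95 N
τ_a = K_W·8F_aD/(πd³) = 1.2623 × 21.889 = 27.63 MPa
τ_m = K_s·8F_mD/(πd³) = 1.0862 × 46.052 = 50.022 MPa
Soderberg: 1/n_f = τ_a/S_se + τ_m/S_sy = 27.63/205 + 50.022/343 = 0.13478 + 0.14584 = 0.28061
n_f = 1/0.28061 = 3.564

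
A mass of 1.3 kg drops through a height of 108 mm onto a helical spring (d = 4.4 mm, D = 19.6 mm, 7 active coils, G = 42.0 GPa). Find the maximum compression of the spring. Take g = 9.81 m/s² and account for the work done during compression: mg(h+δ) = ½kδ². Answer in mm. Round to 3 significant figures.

8.94 mm

k = Gd⁴/(8D³N_a) = (42.0×10³)(4.4⁴)/(8·19.6³·7) = 37.334 N/mm
W = mg = 1.3 × 9.81 = 12.753 N
½kδ² − Wδ − Wh = 0 → δ = (W + √(W² + 2kWh))/k
δ = (12.753 + √(162.64 + 102842))/37.334 = (12.753 + 320.94)/37.334 = 8.9381 mm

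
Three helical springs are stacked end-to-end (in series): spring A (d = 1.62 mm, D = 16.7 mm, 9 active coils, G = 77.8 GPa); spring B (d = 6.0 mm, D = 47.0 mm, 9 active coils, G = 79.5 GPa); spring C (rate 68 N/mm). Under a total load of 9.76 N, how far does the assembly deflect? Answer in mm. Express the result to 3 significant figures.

k_A = Gd⁴/(8D³N_a) = (77.8×10³)(1.62⁴)/(8·16.7³·9) = 1.5979 N/mm
k_B = Gd⁴/(8D³N_a) = (79.5×10³)(6.0⁴)/(8·47.0³·9) = 13.783 N/mm
Series: 1/k_eq = 1/1.5979 + 1/13.783 + 1/68 = 0.71307; k_eq = 1.4024 N/mm
δ = F/k_eq = 9.76/1.4024 = 6.9595 mm

6.96 mm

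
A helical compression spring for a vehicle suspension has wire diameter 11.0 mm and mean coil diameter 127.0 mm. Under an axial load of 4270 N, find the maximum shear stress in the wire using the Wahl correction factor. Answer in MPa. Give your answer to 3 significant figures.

1170 MPa

Spring index C = D/d = 127.0/11.0 = 11.5455
K_W = (4C−1)/(4C−4) + 0.615/C = 45.182/42.182 + 0.0533 = 1.1244
τ₀ = 8FD/(πd³) = 8·4270·127.0/(π·11.0³) = 4.33832e+06/4181.5 = 1037.5 MPa
τ_max = K·τ₀ = 1.1244 × 1037.5 = 1166.6 MPa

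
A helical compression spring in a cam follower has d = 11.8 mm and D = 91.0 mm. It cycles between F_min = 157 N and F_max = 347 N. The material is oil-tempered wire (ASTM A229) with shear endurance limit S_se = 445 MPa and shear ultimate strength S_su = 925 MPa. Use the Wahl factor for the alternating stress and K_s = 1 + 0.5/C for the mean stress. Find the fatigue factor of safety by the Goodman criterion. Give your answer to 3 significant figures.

C = D/d = 91.0/11.8 = 7.7119; K_W = (4C−1)/(4C−4)+0.615/C = 1.1915; K_s = 1+0.5/C = 1.0648
F_a = (F_max−F_min)/2 = 95 N; F_m = (F_max+F_min)/2 = 252 N
τ_a = K_W·8F_aD/(πd³) = 1.1915 × 13.399 = 15.964 MPa
τ_m = K_s·8F_mD/(πd³) = 1.0648 × 35.542 = 37.846 MPa
Goodman: 1/n_f = τ_a/S_se + τ_m/S_su = 15.964/445 + 37.846/925 = 0.03587 + 0.04091 = 0.076789
n_f = 1/0.076789 = 13.02

13.0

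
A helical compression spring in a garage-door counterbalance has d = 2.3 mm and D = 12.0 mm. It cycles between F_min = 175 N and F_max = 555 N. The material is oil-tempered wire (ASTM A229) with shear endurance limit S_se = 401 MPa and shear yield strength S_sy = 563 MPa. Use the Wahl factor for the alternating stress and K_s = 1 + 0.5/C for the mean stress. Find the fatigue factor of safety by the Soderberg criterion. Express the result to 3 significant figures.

C = D/d = 12.0/2.3 = 5.2174; K_W = (4C−1)/(4C−4)+0.615/C = 1.2957; K_s = 1+0.5/C = 1.0958
F_a = (F_max−F_min)/2 = 190 N; F_m = (F_max+F_min)/2 = 365 N
τ_a = K_W·8F_aD/(πd³) = 1.2957 × 477.19 = 618.3 MPa
τ_m = K_s·8F_mD/(πd³) = 1.0958 × 916.71 = 1004.6 MPa
Soderberg: 1/n_f = τ_a/S_se + τ_m/S_sy = 618.3/401 + 1004.6/563 = 1.54190 + 1.78430 = 3.3262
n_f = 1/3.3262 = 0.3006

0.301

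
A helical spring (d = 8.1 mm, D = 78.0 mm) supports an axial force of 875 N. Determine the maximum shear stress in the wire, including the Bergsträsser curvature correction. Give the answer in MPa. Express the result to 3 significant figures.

373 MPa

Spring index C = D/d = 78.0/8.1 = 9.6296
K_B = (4C+2)/(4C−3) = 40.519/35.519 = 1.1408
τ₀ = 8FD/(πd³) = 8·875·78.0/(π·8.1³) = 546000/1669.6 = 327.03 MPa
τ_max = K·τ₀ = 1.1408 × 327.03 = 373.07 MPa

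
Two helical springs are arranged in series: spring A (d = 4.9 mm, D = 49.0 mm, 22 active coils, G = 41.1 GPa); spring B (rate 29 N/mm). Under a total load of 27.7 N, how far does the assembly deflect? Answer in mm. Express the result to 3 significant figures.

25.2 mm

k_A = Gd⁴/(8D³N_a) = (41.1×10³)(4.9⁴)/(8·49.0³·22) = 1.1443 N/mm
Series: 1/k_eq = 1/1.1443 + 1/29 = 0.90841; k_eq = 1.1008 N/mm
δ = F/k_eq = 27.7/1.1008 = 25.163 mm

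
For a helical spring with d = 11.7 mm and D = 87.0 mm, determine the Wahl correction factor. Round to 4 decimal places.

1.1992

C = D/d = 87.0/11.7 = 7.4359
K_W = (4C−1)/(4C−4) + 0.615/C = 28.744/25.744 + 0.0827 = 1.1992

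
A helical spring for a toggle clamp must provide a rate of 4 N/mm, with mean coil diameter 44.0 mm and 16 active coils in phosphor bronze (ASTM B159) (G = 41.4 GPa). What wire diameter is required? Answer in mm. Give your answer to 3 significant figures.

5.70 mm

d = (8D³N_a·k / G)^(1/4) = (8·44.0³·16·4 / (41.4×10³))^0.25
  = (1053.5)^0.25 = 5.6971 mm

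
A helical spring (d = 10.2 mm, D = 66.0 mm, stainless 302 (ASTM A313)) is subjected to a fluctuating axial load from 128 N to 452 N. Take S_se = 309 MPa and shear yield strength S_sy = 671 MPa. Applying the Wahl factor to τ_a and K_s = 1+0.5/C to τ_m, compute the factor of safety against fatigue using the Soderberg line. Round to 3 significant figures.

C = D/d = 66.0/10.2 = 6.4706; K_W = (4C−1)/(4C−4)+0.615/C = 1.2321; K_s = 1+0.5/C = 1.0773
F_a = (F_max−F_min)/2 = 162 N; F_m = (F_max+F_min)/2 = 290 N
τ_a = K_W·8F_aD/(πd³) = 1.2321 × 25.657 = 31.613 MPa
τ_m = K_s·8F_mD/(πd³) = 1.0773 × 45.928 = 49.477 MPa
Soderberg: 1/n_f = τ_a/S_se + τ_m/S_sy = 31.613/309 + 49.477/671 = 0.10231 + 0.07374 = 0.17604
n_f = 1/0.17604 = 5.68

5.68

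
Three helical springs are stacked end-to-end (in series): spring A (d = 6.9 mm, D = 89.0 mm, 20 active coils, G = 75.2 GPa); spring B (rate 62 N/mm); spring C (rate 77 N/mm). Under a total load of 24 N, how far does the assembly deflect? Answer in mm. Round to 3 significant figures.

k_A = Gd⁴/(8D³N_a) = (75.2×10³)(6.9⁴)/(8·89.0³·20) = 1.5112 N/mm
Series: 1/k_eq = 1/1.5112 + 1/62 + 1/77 = 0.69084; k_eq = 1.4475 N/mm
δ = F/k_eq = 24/1.4475 = 16.58 mm

16.6 mm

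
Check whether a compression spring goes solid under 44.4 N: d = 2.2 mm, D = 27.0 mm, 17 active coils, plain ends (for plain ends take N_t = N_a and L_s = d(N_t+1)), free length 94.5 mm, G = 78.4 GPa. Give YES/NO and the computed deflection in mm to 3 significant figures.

k = Gd⁴/(8D³N_a) = (78.4×10³)(2.2⁴)/(8·27.0³·17) = 0.68608 N/mm
N_t = 17; L_s = 2.2·18 = 39.6 mm; δ_solid = L₀ − L_s = 94.5 − 39.6 = 54.9 mm
δ = F/k = 44.4/0.68608 = 64.715 mm
δ ≥ δ_solid → spring goes solid

YES, δ = 64.7 mm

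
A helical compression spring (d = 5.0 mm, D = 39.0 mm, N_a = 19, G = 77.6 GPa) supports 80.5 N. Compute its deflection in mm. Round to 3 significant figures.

15.0 mm

k = Gd⁴/(8D³N_a) = (77.6×10³)(5.0⁴)/(8·39.0³·19) = 5.379 N/mm
δ = F/k = 80.5 / 5.379 = 14.966 mm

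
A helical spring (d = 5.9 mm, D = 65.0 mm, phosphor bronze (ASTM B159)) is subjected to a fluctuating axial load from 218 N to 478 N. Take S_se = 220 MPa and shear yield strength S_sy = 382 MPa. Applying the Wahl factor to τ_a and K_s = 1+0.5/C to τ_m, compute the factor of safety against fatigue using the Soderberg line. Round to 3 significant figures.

0.766

C = D/d = 65.0/5.9 = 11.0169; K_W = (4C−1)/(4C−4)+0.615/C = 1.1307; K_s = 1+0.5/C = 1.0454
F_a = (F_max−F_min)/2 = 130 N; F_m = (F_max+F_min)/2 = 348 N
τ_a = K_W·8F_aD/(πd³) = 1.1307 × 104.77 = 118.46 MPa
τ_m = K_s·8F_mD/(πd³) = 1.0454 × 280.46 = 293.19 MPa
Soderberg: 1/n_f = τ_a/S_se + τ_m/S_sy = 118.46/220 + 293.19/382 = 0.53847 + 0.76752 = 1.306
n_f = 1/1.306 = 0.7657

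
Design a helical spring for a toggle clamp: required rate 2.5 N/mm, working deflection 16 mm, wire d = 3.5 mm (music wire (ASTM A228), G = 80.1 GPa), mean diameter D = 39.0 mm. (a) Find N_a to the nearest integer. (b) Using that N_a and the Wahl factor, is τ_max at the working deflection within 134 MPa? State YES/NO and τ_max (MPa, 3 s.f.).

(a) 10 coils; (b) YES, τ_max = 106 MPa

N_a = Gd⁴/(8D³k) = (80.1×10³)(3.5⁴)/(8·39.0³·2.5) = 10.13 → N_a = 10
Actual rate k = Gd⁴/(8D³·10) = 2.5329 N/mm
Working load F = kδ = 2.5329·16 = 40.527 N
C = 39.0/3.5 = 11.1429; K_W = (4C−1)/(4C−4)+0.615/C = 1.1291
τ_max = K_W·8FD/(πd³) = 1.1291·93.873 = 106 MPa
τ_max ≤ 134 MPa → acceptable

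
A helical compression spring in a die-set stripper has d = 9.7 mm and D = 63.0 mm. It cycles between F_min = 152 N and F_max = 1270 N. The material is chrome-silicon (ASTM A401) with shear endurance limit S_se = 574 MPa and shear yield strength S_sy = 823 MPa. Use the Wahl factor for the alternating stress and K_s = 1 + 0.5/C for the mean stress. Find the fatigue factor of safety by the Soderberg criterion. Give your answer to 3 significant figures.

2.67

C = D/d = 63.0/9.7 = 6.4948; K_W = (4C−1)/(4C−4)+0.615/C = 1.2312; K_s = 1+0.5/C = 1.0770
F_a = (F_max−F_min)/2 = 559 N; F_m = (F_max+F_min)/2 = 711 N
τ_a = K_W·8F_aD/(πd³) = 1.2312 × 98.26 = 120.98 MPa
τ_m = K_s·8F_mD/(πd³) = 1.0770 × 124.98 = 134.6 MPa
Soderberg: 1/n_f = τ_a/S_se + τ_m/S_sy = 120.98/574 + 134.6/823 = 0.21076 + 0.16355 = 0.37431
n_f = 1/0.37431 = 2.672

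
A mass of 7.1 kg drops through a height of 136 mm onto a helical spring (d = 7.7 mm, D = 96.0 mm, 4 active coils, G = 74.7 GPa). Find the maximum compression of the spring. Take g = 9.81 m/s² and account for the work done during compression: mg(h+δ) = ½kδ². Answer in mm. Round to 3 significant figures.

k = Gd⁴/(8D³N_a) = (74.7×10³)(7.7⁴)/(8·96.0³·4) = 9.2751 N/mm
W = mg = 7.1 × 9.81 = 69.651 N
½kδ² − Wδ − Wh = 0 → δ = (W + √(W² + 2kWh))/k
δ = (69.651 + √(4851.3 + 175718))/9.2751 = (69.651 + 424.93)/9.2751 = 53.324 mm

53.3 mm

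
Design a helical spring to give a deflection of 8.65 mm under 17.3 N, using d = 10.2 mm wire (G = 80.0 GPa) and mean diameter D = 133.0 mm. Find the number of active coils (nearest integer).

23

Required rate k = F/δ = 17.3/8.65 = 2 N/mm
N_a = Gd⁴/(8D³k) = (80.0×10³ × 10.2⁴)/(8 × 133.0³ × 2)
    = 8.65946e+08 / 3.76422e+07 = 23 → 23 coils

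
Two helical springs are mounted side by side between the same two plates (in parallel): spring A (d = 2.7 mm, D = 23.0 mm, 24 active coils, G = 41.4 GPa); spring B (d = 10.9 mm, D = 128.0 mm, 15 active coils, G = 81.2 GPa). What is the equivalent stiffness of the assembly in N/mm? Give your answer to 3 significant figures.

k_A = Gd⁴/(8D³N_a) = (41.4×10³)(2.7⁴)/(8·23.0³·24) = 0.94183 N/mm
k_B = Gd⁴/(8D³N_a) = (81.2×10³)(10.9⁴)/(8·128.0³·15) = 4.5546 N/mm
Parallel: k_eq = 0.94183 + 4.5546 = 5.4964 N/mm

5.50 N/mm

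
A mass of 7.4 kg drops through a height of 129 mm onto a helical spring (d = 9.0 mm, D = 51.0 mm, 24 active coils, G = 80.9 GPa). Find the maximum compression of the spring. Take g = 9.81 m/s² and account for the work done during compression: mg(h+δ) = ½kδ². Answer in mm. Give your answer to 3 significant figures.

33.7 mm

k = Gd⁴/(8D³N_a) = (80.9×10³)(9.0⁴)/(8·51.0³·24) = 20.84 N/mm
W = mg = 7.4 × 9.81 = 72.594 N
½kδ² − Wδ − Wh = 0 → δ = (W + √(W² + 2kWh))/k
δ = (72.594 + √(5269.9 + 390326))/20.84 = (72.594 + 628.96)/20.84 = 33.663 mm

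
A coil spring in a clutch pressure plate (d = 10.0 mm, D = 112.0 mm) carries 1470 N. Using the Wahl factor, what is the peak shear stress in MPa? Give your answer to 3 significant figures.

473 MPa

Spring index C = D/d = 112.0/10.0 = 11.2000
K_W = (4C−1)/(4C−4) + 0.615/C = 43.800/40.800 + 0.0549 = 1.1284
τ₀ = 8FD/(πd³) = 8·1470·112.0/(π·10.0³) = 1.31712e+06/3141.6 = 419.25 MPa
τ_max = K·τ₀ = 1.1284 × 419.25 = 473.1 MPa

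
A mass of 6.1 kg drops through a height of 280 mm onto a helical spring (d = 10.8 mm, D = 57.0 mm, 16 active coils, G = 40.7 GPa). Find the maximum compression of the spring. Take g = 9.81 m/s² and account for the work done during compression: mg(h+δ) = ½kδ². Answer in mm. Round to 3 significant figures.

40.5 mm

k = Gd⁴/(8D³N_a) = (40.7×10³)(10.8⁴)/(8·57.0³·16) = 23.359 N/mm
W = mg = 6.1 × 9.81 = 59.841 N
½kδ² − Wδ − Wh = 0 → δ = (W + √(W² + 2kWh))/k
δ = (59.841 + √(3580.9 + 782784))/23.359 = (59.841 + 886.77)/23.359 = 40.524 mm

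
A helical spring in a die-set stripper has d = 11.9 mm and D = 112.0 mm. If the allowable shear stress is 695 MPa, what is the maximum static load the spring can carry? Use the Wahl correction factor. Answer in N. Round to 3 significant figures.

3560 N

C = D/d = 112.0/11.9 = 9.4118
K_W = (4C−1)/(4C−4) + 0.615/C = 36.647/33.647 + 0.0653 = 1.1545
τ_max = K·8FD/(πd³) → F_max = τ_allow·πd³/(8DK)
F_max = 695·π·11.9³/(8·112.0·1.1545) = 3.6794e+06/1034.4 = 3556.9 N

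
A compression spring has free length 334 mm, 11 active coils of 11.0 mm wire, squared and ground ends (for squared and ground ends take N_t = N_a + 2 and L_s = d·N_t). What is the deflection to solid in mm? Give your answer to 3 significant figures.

191 mm

N_t = 13; L_s = 11.0·13 = 143 mm
δ_solid = L₀ − L_s = 334 − 143 = 191 mm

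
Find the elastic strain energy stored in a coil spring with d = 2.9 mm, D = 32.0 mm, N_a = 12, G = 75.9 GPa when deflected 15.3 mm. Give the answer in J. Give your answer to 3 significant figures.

k = Gd⁴/(8D³N_a) = (75.9×10³)(2.9⁴)/(8·32.0³·12) = 1.7065 N/mm
U = ½kδ² = 0.5 × 1.7065 × 15.3² = 199.74 N·mm = 0.19974 J

0.200 J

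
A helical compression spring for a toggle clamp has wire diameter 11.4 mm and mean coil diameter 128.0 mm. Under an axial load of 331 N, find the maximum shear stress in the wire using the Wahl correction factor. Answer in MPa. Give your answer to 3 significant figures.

82.2 MPa

Spring index C = D/d = 128.0/11.4 = 11.2281
K_W = (4C−1)/(4C−4) + 0.615/C = 43.912/40.912 + 0.0548 = 1.1281
τ₀ = 8FD/(πd³) = 8·331·128.0/(π·11.4³) = 338944/4654.4 = 72.822 MPa
τ_max = K·τ₀ = 1.1281 × 72.822 = 82.151 MPa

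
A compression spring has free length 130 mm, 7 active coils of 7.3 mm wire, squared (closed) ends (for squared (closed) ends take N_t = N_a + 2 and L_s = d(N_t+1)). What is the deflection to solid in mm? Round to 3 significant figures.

57.0 mm

N_t = 9; L_s = 7.3·10 = 73 mm
δ_solid = L₀ − L_s = 130 − 73 = 57 mm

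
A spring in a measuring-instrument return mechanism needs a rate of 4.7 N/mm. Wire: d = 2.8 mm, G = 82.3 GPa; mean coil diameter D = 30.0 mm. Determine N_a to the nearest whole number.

5

N_a = Gd⁴/(8D³k) = (82.3×10³ × 2.8⁴)/(8 × 30.0³ × 4.7)
    = 5.05862e+06 / 1.0152e+06 = 4.983 → 5 coils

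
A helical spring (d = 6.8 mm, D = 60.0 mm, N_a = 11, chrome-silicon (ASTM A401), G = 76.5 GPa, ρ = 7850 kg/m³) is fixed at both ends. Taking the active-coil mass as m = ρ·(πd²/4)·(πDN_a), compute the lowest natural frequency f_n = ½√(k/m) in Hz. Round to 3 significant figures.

k = Gd⁴/(8D³N_a) = (76.5×10³)(6.8⁴)/(8·60.0³·11) = 8.6052 N/mm = 8605.2 N/m
Wire length L = πDN_a = π·60.0·11 = 2073.5 mm
m = ρ·(πd²/4)·L = 7850 × 36.317×10⁻⁶ m² × 2.0735 m = 0.59111 kg
f_n = ½√(k/m) = 0.5·√(8605.2/0.59111) = 0.5·√(14558) = 60.327 Hz

60.3 Hz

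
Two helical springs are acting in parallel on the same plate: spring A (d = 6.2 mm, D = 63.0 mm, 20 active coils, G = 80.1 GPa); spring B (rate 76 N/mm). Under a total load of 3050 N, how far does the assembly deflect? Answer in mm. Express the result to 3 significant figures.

k_A = Gd⁴/(8D³N_a) = (80.1×10³)(6.2⁴)/(8·63.0³·20) = 2.9584 N/mm
Parallel: k_eq = 2.9584 + 76 = 78.958 N/mm
δ = F/k_eq = 3050/78.958 = 38.628 mm

38.6 mm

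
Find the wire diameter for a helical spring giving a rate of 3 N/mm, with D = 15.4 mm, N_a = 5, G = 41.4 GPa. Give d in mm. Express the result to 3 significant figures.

1.80 mm

d = (8D³N_a·k / G)^(1/4) = (8·15.4³·5·3 / (41.4×10³))^0.25
  = (10.586)^0.25 = 1.8038 mm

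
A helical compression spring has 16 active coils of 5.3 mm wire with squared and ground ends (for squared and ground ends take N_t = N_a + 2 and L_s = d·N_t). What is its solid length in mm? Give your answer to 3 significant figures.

squared and ground ends: N_t = N_a + 2 = 16 + 2 = 18
L_s = d·N_t = 5.3 × 18 = 95.4 mm

95.4 mm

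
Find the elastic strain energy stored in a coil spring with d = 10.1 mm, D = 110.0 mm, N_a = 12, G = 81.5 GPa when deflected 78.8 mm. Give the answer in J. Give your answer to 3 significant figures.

k = Gd⁴/(8D³N_a) = (81.5×10³)(10.1⁴)/(8·110.0³·12) = 6.6373 N/mm
U = ½kδ² = 0.5 × 6.6373 × 78.8² = 20607 N·mm = 20.607 J

20.6 J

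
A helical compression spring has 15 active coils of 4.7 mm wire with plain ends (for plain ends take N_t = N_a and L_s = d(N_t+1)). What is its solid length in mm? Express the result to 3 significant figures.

75.2 mm

plain ends: N_t = N_a = 15
L_s = d·(N_t+1) = 4.7 × 16 = 75.2 mm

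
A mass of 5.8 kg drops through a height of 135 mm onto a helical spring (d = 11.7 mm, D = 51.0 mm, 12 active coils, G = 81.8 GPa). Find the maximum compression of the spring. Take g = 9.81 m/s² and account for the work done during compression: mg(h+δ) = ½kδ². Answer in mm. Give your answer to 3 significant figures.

k = Gd⁴/(8D³N_a) = (81.8×10³)(11.7⁴)/(8·51.0³·12) = 120.37 N/mm
W = mg = 5.8 × 9.81 = 56.898 N
½kδ² − Wδ − Wh = 0 → δ = (W + √(W² + 2kWh))/k
δ = (56.898 + √(3237.4 + 1.84917e+06))/120.37 = (56.898 + 1361)/120.37 = 11.78 mm

11.8 mm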